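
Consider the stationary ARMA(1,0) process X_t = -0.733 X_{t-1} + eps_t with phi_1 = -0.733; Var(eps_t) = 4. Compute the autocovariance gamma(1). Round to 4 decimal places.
\gamma(1) = -6.3366

Multiply the model equation by X_{t-k} and take expectations. With theta_0 = psi_0 = 1 and psi_j the MA(infinity) weights, this gives
  gamma(k) - sum_i phi_i gamma(k-i) = c_k,
  c_k = sigma^2 * sum_{j=k..q} theta_j psi_{j-k}   (c_k = 0 for k > q),
using gamma(-m) = gamma(m).
Pure AR (q = 0): c_0 = sigma^2 = 4, c_k = 0 for k >= 1.
Equations for k = 0 and k = 1 (AR order 1):
  gamma(0) = phi_1 gamma(1) + c_0
  gamma(1) = phi_1 gamma(0) + c_1
Substituting the second into the first: gamma(0) (1 - phi_1^2) = c_0 + phi_1 c_1, so
  gamma(0) = c_0 / (1 - phi_1^2) = 4 / (1 - (-0.733)^2) = 4 / 0.462711 = 8.644705.
  gamma(1) = phi_1 gamma(0) = (-0.733)(8.644705) = -6.336569.
Therefore gamma(1) = -6.3366 (to 4 decimal places).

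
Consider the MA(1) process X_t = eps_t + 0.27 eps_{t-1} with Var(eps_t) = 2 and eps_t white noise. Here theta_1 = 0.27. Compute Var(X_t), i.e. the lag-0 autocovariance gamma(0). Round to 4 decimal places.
\gamma(0) = 2.1458

For an MA(q) process X_t = eps_t + sum_i theta_i eps_{t-i} with
Var(eps_t) = sigma^2, the variance is
  gamma(0) = sigma^2 * (1 + sum_i theta_i^2).
  sum_i theta_i^2 = (0.27)^2 = 0.0729.
  gamma(0) = 2 * (1 + 0.0729) = 2 * 1.0729 = 2.1458.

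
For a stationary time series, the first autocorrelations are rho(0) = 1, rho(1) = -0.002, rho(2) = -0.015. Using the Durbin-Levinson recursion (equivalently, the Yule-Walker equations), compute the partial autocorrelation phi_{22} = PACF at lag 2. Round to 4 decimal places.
\phi_{22} = -0.0150

The PACF at lag k is phi_{kk}, the last component of the solution
to the Yule-Walker system G_k phi = r_k where
  (G_k)_{ij} = rho(|i - j|), (r_k)_i = rho(i), i,j = 1..k.
Equivalently, Durbin-Levinson gives phi_{kk} iteratively:
  phi_{11} = rho(1)
  phi_{kk} = [rho(k) - sum_{j=1..k-1} phi_{k-1,j} rho(k-j)]
            / [1 - sum_{j=1..k-1} phi_{k-1,j} rho(j)],
  phi_{k,j} = phi_{k-1,j} - phi_{kk} phi_{k-1,k-j},  j = 1..k-1.
Step k = 1:
  phi_11 = rho(1) = -0.002.
Step k = 2:
  phi_22 = [rho(2) - phi_11 rho(1)] / [1 - phi_11 rho(1)] = [-0.015 - (-0.002)(-0.002)] / [1 - (-0.002)(-0.002)]
         = -0.015004 / 0.999996 = -0.015.
Therefore phi_{22} = -0.0150.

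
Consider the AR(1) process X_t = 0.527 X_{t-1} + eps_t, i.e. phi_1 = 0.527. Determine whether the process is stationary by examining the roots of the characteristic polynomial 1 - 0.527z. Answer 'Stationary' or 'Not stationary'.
\text{Stationary}

The AR(p) characteristic polynomial is P(z) = 1 - 0.527z.
Stationarity requires all roots to lie outside the unit circle, i.e. |z| > 1 for every root.
This is linear in z: 1 + (-0.527) z = 0  =>  z = -1/(-0.527) = 1.897533,  |z| = 1.897533.
Moduli of all roots: 1.8975.
All moduli strictly greater than 1? Yes.
Verdict: Stationary.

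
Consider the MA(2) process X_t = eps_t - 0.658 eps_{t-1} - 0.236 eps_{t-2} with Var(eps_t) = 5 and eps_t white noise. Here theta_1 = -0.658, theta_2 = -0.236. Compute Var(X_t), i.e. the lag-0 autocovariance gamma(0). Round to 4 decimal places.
\gamma(0) = 7.4433

For an MA(q) process X_t = eps_t + sum_i theta_i eps_{t-i} with
Var(eps_t) = sigma^2, the variance is
  gamma(0) = sigma^2 * (1 + sum_i theta_i^2).
  sum_i theta_i^2 = (-0.658)^2 + (-0.236)^2 = 0.432964 + 0.055696 = 0.48866.
  gamma(0) = 5 * (1 + 0.48866) = 5 * 1.48866 = 7.4433.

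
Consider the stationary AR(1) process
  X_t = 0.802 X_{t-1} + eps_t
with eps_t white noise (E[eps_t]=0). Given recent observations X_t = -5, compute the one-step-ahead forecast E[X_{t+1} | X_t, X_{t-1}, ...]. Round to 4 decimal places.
E[X_{t+1} \mid \mathcal F_t] = -4.0100

For an AR(p) model X_t = c + sum_i phi_i X_{t-i} + eps_t, the
one-step-ahead conditional mean is
  E[X_{t+1} | X_t, ...] = c + sum_i phi_i X_{t+1-i}.
Substitute known values:
  E[X_{t+1} | ...] = (0.802) * (-5)
                   = -4.0100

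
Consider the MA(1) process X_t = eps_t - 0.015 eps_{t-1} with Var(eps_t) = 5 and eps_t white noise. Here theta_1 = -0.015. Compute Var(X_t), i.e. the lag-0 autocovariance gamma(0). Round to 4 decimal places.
\gamma(0) = 5.0011

For an MA(q) process X_t = eps_t + sum_i theta_i eps_{t-i} with
Var(eps_t) = sigma^2, the variance is
  gamma(0) = sigma^2 * (1 + sum_i theta_i^2).
  sum_i theta_i^2 = (-0.015)^2 = 0.000225.
  gamma(0) = 5 * (1 + 0.000225) = 5 * 1.000225 = 5.001125, which rounds to 5.0011.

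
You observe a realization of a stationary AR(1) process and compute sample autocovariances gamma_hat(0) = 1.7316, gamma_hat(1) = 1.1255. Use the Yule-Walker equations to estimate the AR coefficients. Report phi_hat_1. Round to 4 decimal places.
\hat\phi_{1} = 0.6500

The Yule-Walker equations for an AR(p) process read, in matrix form,
  Gamma_p phi = r_p,   with   (Gamma_p)_{ij} = gamma(|i - j|),
                       (r_p)_i = gamma(i),   i,j = 1..p.
Substitute the sample gammas (Toeplitz matrix and right-hand side of size 1):
  Gamma_p = [[1.7316]]
  r_p     = [1.1255]
With p = 1 this is the single equation gamma(0) phi_1 = gamma(1):
  phi_hat_1 = gamma(1) / gamma(0) = 1.1255 / 1.7316 = 0.6500.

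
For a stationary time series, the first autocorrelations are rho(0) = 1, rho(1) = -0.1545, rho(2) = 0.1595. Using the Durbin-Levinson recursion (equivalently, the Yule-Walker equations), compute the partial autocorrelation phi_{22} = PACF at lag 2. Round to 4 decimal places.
\phi_{22} = 0.1389

The PACF at lag k is phi_{kk}, the last component of the solution
to the Yule-Walker system G_k phi = r_k where
  (G_k)_{ij} = rho(|i - j|), (r_k)_i = rho(i), i,j = 1..k.
Equivalently, Durbin-Levinson gives phi_{kk} iteratively:
  phi_{11} = rho(1)
  phi_{kk} = [rho(k) - sum_{j=1..k-1} phi_{k-1,j} rho(k-j)]
            / [1 - sum_{j=1..k-1} phi_{k-1,j} rho(j)],
  phi_{k,j} = phi_{k-1,j} - phi_{kk} phi_{k-1,k-j},  j = 1..k-1.
Step k = 1:
  phi_11 = rho(1) = -0.1545.
Step k = 2:
  phi_22 = [rho(2) - phi_11 rho(1)] / [1 - phi_11 rho(1)] = [0.1595 - (-0.1545)(-0.1545)] / [1 - (-0.1545)(-0.1545)]
         = 0.13562975 / 0.97612975 = 0.1389.
Therefore phi_{22} = 0.1389.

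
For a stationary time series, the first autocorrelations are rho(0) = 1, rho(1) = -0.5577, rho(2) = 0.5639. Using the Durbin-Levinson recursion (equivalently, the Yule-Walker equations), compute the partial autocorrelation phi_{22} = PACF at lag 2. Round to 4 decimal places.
\phi_{22} = 0.3670

The PACF at lag k is phi_{kk}, the last component of the solution
to the Yule-Walker system G_k phi = r_k where
  (G_k)_{ij} = rho(|i - j|), (r_k)_i = rho(i), i,j = 1..k.
Equivalently, Durbin-Levinson gives phi_{kk} iteratively:
  phi_{11} = rho(1)
  phi_{kk} = [rho(k) - sum_{j=1..k-1} phi_{k-1,j} rho(k-j)]
            / [1 - sum_{j=1..k-1} phi_{k-1,j} rho(j)],
  phi_{k,j} = phi_{k-1,j} - phi_{kk} phi_{k-1,k-j},  j = 1..k-1.
Step k = 1:
  phi_11 = rho(1) = -0.5577.
Step k = 2:
  phi_22 = [rho(2) - phi_11 rho(1)] / [1 - phi_11 rho(1)] = [0.5639 - (-0.5577)(-0.5577)] / [1 - (-0.5577)(-0.5577)]
         = 0.25287071 / 0.68897071 = 0.367.
Therefore phi_{22} = 0.3670.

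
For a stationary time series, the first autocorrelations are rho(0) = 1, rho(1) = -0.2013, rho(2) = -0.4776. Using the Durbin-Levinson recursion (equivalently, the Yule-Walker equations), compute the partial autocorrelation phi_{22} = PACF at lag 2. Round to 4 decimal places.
\phi_{22} = -0.5400

The PACF at lag k is phi_{kk}, the last component of the solution
to the Yule-Walker system G_k phi = r_k where
  (G_k)_{ij} = rho(|i - j|), (r_k)_i = rho(i), i,j = 1..k.
Equivalently, Durbin-Levinson gives phi_{kk} iteratively:
  phi_{11} = rho(1)
  phi_{kk} = [rho(k) - sum_{j=1..k-1} phi_{k-1,j} rho(k-j)]
            / [1 - sum_{j=1..k-1} phi_{k-1,j} rho(j)],
  phi_{k,j} = phi_{k-1,j} - phi_{kk} phi_{k-1,k-j},  j = 1..k-1.
Step k = 1:
  phi_11 = rho(1) = -0.2013.
Step k = 2:
  phi_22 = [rho(2) - phi_11 rho(1)] / [1 - phi_11 rho(1)] = [-0.4776 - (-0.2013)(-0.2013)] / [1 - (-0.2013)(-0.2013)]
         = -0.51812169 / 0.95947831 = -0.54.
Therefore phi_{22} = -0.5400.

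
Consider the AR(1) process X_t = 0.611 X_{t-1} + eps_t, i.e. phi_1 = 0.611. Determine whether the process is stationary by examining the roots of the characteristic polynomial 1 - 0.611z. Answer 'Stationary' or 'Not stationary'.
\text{Stationary}

The AR(p) characteristic polynomial is P(z) = 1 - 0.611z.
Stationarity requires all roots to lie outside the unit circle, i.e. |z| > 1 for every root.
This is linear in z: 1 + (-0.611) z = 0  =>  z = -1/(-0.611) = 1.636661,  |z| = 1.636661.
Moduli of all roots: 1.6367.
All moduli strictly greater than 1? Yes.
Verdict: Stationary.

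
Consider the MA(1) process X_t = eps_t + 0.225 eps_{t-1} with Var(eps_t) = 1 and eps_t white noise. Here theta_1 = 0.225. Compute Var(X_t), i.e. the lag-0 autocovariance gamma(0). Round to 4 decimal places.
\gamma(0) = 1.0506

For an MA(q) process X_t = eps_t + sum_i theta_i eps_{t-i} with
Var(eps_t) = sigma^2, the variance is
  gamma(0) = sigma^2 * (1 + sum_i theta_i^2).
  sum_i theta_i^2 = (0.225)^2 = 0.050625.
  gamma(0) = 1 * (1 + 0.050625) = 1 * 1.050625 = 1.050625, which rounds to 1.0506.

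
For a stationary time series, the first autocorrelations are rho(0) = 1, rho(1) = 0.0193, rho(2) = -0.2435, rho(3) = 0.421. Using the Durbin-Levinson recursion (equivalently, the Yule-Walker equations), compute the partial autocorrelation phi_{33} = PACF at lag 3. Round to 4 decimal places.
\phi_{33} = 0.4590

The PACF at lag k is phi_{kk}, the last component of the solution
to the Yule-Walker system G_k phi = r_k where
  (G_k)_{ij} = rho(|i - j|), (r_k)_i = rho(i), i,j = 1..k.
Equivalently, Durbin-Levinson gives phi_{kk} iteratively:
  phi_{11} = rho(1)
  phi_{kk} = [rho(k) - sum_{j=1..k-1} phi_{k-1,j} rho(k-j)]
            / [1 - sum_{j=1..k-1} phi_{k-1,j} rho(j)],
  phi_{k,j} = phi_{k-1,j} - phi_{kk} phi_{k-1,k-j},  j = 1..k-1.
Step k = 1:
  phi_11 = rho(1) = 0.0193.
Step k = 2:
  phi_22 = [rho(2) - phi_11 rho(1)] / [1 - phi_11 rho(1)] = [-0.2435 - (0.0193)(0.0193)] / [1 - (0.0193)(0.0193)]
         = -0.24387249 / 0.99962751 = -0.243963.
  Update: phi_21 = phi_11 - phi_22 phi_11 = 0.0193 - (-0.243963)(0.0193) = 0.024008.
Step k = 3:
  phi_33 = [rho(3) - phi_21 rho(2) - phi_22 rho(1)] / [1 - phi_21 rho(1) - phi_22 rho(2)]
    numerator   = 0.421 - (0.024008)(-0.2435) - (-0.243963)(0.0193) = 0.43155456
    denominator = 1 - (0.024008)(0.0193) - (-0.243963)(-0.2435) = 0.94013156
  phi_33 = 0.43155456 / 0.94013156 = 0.459.
Therefore phi_{33} = 0.4590.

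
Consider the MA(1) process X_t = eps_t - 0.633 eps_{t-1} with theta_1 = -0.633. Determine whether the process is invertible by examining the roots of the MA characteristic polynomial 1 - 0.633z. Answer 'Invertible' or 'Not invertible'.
\text{Invertible}

The MA(q) characteristic polynomial is P(z) = 1 - 0.633z.
Invertibility requires all roots to lie outside the unit circle, i.e. |z| > 1 for every root.
This is linear in z: 1 + (-0.633) z = 0  =>  z = -1/(-0.633) = 1.579779,  |z| = 1.579779.
Moduli of all roots: 1.5798.
All moduli strictly greater than 1? Yes.
Verdict: Invertible.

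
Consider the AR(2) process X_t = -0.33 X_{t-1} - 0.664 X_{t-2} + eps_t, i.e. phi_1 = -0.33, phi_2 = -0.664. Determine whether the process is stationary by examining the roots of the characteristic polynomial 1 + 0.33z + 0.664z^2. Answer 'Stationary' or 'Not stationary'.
\text{Stationary}

The AR(p) characteristic polynomial is P(z) = 1 + 0.33z + 0.664z^2.
Stationarity requires all roots to lie outside the unit circle, i.e. |z| > 1 for every root.
Set 1 + (0.33) z + (0.664) z^2 = 0, i.e. a z^2 + b z + c = 0 with a = 0.664, b = 0.33, c = 1.
Discriminant D = b^2 - 4ac = (0.33)^2 - 4*(0.664)*1 = 0.1089 - (2.656) = -2.5471.
D < 0, so the roots are the complex-conjugate pair z = (-b +/- i sqrt(-D)) / (2a) = -0.2485 +/- 1.2018i.
For a conjugate pair |z|^2 = z * conj(z) = (product of roots) = c/a = 1/(0.664) = 1.506024, so |z| = sqrt(1.506024) = 1.2272 for both roots.
Moduli of all roots: 1.2272, 1.2272.
All moduli strictly greater than 1? Yes.
Verdict: Stationary.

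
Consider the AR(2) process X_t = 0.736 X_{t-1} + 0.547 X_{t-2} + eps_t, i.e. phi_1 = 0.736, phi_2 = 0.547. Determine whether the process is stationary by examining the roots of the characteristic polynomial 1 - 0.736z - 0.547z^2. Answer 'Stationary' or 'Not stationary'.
\text{Not stationary}

The AR(p) characteristic polynomial is P(z) = 1 - 0.736z - 0.547z^2.
Stationarity requires all roots to lie outside the unit circle, i.e. |z| > 1 for every root.
Set 1 + (-0.736) z + (-0.547) z^2 = 0, i.e. a z^2 + b z + c = 0 with a = -0.547, b = -0.736, c = 1.
Discriminant D = b^2 - 4ac = (-0.736)^2 - 4*(-0.547)*1 = 0.541696 - (-2.188) = 2.729696.
D >= 0, so the roots are real: z = (-b +/- sqrt(D)) / (2a) = (0.736 +/- 1.652179) / (-1.094).
  z_1 = (0.736 + 1.652179) / (-1.094) = -2.183,   |z_1| = 2.183.
  z_2 = (0.736 - 1.652179) / (-1.094) = 0.8375,   |z_2| = 0.8375.
Moduli of all roots: 2.1830, 0.8375.
All moduli strictly greater than 1? No.
Verdict: Not stationary.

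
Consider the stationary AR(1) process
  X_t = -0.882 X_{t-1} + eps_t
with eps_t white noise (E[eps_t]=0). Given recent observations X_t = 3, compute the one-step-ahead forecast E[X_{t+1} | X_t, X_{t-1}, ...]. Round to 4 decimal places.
E[X_{t+1} \mid \mathcal F_t] = -2.6460

For an AR(p) model X_t = c + sum_i phi_i X_{t-i} + eps_t, the
one-step-ahead conditional mean is
  E[X_{t+1} | X_t, ...] = c + sum_i phi_i X_{t+1-i}.
Substitute known values:
  E[X_{t+1} | ...] = (-0.882) * (3)
                   = -2.6460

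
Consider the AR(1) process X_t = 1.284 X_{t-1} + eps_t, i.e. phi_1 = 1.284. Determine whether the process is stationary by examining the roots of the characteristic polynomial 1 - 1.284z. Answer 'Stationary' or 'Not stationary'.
\text{Not stationary}

The AR(p) characteristic polynomial is P(z) = 1 - 1.284z.
Stationarity requires all roots to lie outside the unit circle, i.e. |z| > 1 for every root.
This is linear in z: 1 + (-1.284) z = 0  =>  z = -1/(-1.284) = 0.778816,  |z| = 0.778816.
Moduli of all roots: 0.7788.
All moduli strictly greater than 1? No.
Verdict: Not stationary.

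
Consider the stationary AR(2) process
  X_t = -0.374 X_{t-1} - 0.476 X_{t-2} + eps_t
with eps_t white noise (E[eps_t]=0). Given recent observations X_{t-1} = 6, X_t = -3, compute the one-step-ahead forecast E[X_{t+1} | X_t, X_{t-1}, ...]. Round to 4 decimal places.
E[X_{t+1} \mid \mathcal F_t] = -1.7340

For an AR(p) model X_t = c + sum_i phi_i X_{t-i} + eps_t, the
one-step-ahead conditional mean is
  E[X_{t+1} | X_t, ...] = c + sum_i phi_i X_{t+1-i}.
Substitute known values:
  E[X_{t+1} | ...] = (-0.374) * (-3) + (-0.476) * (6)
                   = -1.7340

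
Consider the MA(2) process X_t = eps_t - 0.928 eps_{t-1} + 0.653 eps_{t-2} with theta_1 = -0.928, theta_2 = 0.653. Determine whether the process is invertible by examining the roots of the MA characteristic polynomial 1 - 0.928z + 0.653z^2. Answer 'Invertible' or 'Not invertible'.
\text{Invertible}

The MA(q) characteristic polynomial is P(z) = 1 - 0.928z + 0.653z^2.
Invertibility requires all roots to lie outside the unit circle, i.e. |z| > 1 for every root.
Set 1 + (-0.928) z + (0.653) z^2 = 0, i.e. a z^2 + b z + c = 0 with a = 0.653, b = -0.928, c = 1.
Discriminant D = b^2 - 4ac = (-0.928)^2 - 4*(0.653)*1 = 0.861184 - (2.612) = -1.750816.
D < 0, so the roots are the complex-conjugate pair z = (-b +/- i sqrt(-D)) / (2a) = 0.7106 +/- 1.0132i.
For a conjugate pair |z|^2 = z * conj(z) = (product of roots) = c/a = 1/(0.653) = 1.531394, so |z| = sqrt(1.531394) = 1.2375 for both roots.
Moduli of all roots: 1.2375, 1.2375.
All moduli strictly greater than 1? Yes.
Verdict: Invertible.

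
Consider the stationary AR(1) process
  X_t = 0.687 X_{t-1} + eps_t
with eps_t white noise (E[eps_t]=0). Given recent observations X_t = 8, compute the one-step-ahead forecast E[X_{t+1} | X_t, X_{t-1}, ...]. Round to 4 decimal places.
E[X_{t+1} \mid \mathcal F_t] = 5.4960

For an AR(p) model X_t = c + sum_i phi_i X_{t-i} + eps_t, the
one-step-ahead conditional mean is
  E[X_{t+1} | X_t, ...] = c + sum_i phi_i X_{t+1-i}.
Substitute known values:
  E[X_{t+1} | ...] = (0.687) * (8)
                   = 5.4960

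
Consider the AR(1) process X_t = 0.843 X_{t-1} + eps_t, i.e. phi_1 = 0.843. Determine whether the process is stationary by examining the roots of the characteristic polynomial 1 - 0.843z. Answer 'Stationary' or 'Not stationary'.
\text{Stationary}

The AR(p) characteristic polynomial is P(z) = 1 - 0.843z.
Stationarity requires all roots to lie outside the unit circle, i.e. |z| > 1 for every root.
This is linear in z: 1 + (-0.843) z = 0  =>  z = -1/(-0.843) = 1.18624,  |z| = 1.18624.
Moduli of all roots: 1.1862.
All moduli strictly greater than 1? Yes.
Verdict: Stationary.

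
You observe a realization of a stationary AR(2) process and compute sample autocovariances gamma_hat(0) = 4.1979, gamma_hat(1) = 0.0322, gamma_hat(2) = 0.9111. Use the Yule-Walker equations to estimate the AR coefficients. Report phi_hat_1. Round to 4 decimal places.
\hat\phi_{1} = 0.0060

The Yule-Walker equations for an AR(p) process read, in matrix form,
  Gamma_p phi = r_p,   with   (Gamma_p)_{ij} = gamma(|i - j|),
                       (r_p)_i = gamma(i),   i,j = 1..p.
Substitute the sample gammas (Toeplitz matrix and right-hand side of size 2):
  Gamma_p = [[4.1979, 0.0322], [0.0322, 4.1979]]
  r_p     = [0.0322, 0.9111]
Written out:
  4.1979 phi_1 + 0.0322 phi_2 = 0.0322
  0.0322 phi_1 + 4.1979 phi_2 = 0.9111
Solve by Cramer's rule:
  det = gamma(0)^2 - gamma(1)^2 = (4.1979)^2 - (0.0322)^2 = 17.62236441 - 0.00103684 = 17.62132757
  phi_hat_1 = [gamma(1) gamma(0) - gamma(1) gamma(2)] / det = [(0.0322)(4.1979) - (0.0322)(0.9111)] / 17.62132757 = 0.10583496 / 17.62132757 = 0.006
  phi_hat_2 = [gamma(0) gamma(2) - gamma(1)^2] / det = [(4.1979)(0.9111) - (0.0322)^2] / 17.62132757 = 3.82366985 / 17.62132757 = 0.217
So phi_hat = [0.0060, 0.2170].
Therefore phi_hat_1 = 0.0060.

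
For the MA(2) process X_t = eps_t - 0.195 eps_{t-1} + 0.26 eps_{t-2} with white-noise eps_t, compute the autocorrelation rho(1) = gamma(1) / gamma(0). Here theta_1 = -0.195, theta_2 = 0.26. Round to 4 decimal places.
\rho(1) = -0.2222

For an MA(q) process with theta_0 = 1, the autocovariance is
  gamma(k) = sigma^2 * sum_{i=0..q-k} theta_i * theta_{i+k},
and rho(k) = gamma(k) / gamma(0). Sigma^2 cancels.
  numerator   = (1)*(-0.195) + (-0.195)*(0.26) = -0.2457.
  denominator = (1)^2 + (-0.195)^2 + (0.26)^2 = 1.105625.
  rho(1) = -0.2457 / 1.105625 = -0.2222.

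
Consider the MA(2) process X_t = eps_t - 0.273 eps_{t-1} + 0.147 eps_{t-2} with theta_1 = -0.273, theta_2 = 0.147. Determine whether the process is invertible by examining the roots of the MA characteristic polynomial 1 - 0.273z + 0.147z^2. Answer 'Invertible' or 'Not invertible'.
\text{Invertible}

The MA(q) characteristic polynomial is P(z) = 1 - 0.273z + 0.147z^2.
Invertibility requires all roots to lie outside the unit circle, i.e. |z| > 1 for every root.
Set 1 + (-0.273) z + (0.147) z^2 = 0, i.e. a z^2 + b z + c = 0 with a = 0.147, b = -0.273, c = 1.
Discriminant D = b^2 - 4ac = (-0.273)^2 - 4*(0.147)*1 = 0.074529 - (0.588) = -0.513471.
D < 0, so the roots are the complex-conjugate pair z = (-b +/- i sqrt(-D)) / (2a) = 0.9286 +/- 2.4373i.
For a conjugate pair |z|^2 = z * conj(z) = (product of roots) = c/a = 1/(0.147) = 6.802721, so |z| = sqrt(6.802721) = 2.6082 for both roots.
Moduli of all roots: 2.6082, 2.6082.
All moduli strictly greater than 1? Yes.
Verdict: Invertible.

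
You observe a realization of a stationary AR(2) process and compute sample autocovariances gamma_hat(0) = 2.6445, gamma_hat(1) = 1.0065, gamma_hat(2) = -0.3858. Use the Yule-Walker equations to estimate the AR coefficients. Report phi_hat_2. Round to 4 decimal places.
\hat\phi_{2} = -0.3400

The Yule-Walker equations for an AR(p) process read, in matrix form,
  Gamma_p phi = r_p,   with   (Gamma_p)_{ij} = gamma(|i - j|),
                       (r_p)_i = gamma(i),   i,j = 1..p.
Substitute the sample gammas (Toeplitz matrix and right-hand side of size 2):
  Gamma_p = [[2.6445, 1.0065], [1.0065, 2.6445]]
  r_p     = [1.0065, -0.3858]
Written out:
  2.6445 phi_1 + 1.0065 phi_2 = 1.0065
  1.0065 phi_1 + 2.6445 phi_2 = -0.3858
Solve by Cramer's rule:
  det = gamma(0)^2 - gamma(1)^2 = (2.6445)^2 - (1.0065)^2 = 6.99338025 - 1.01304225 = 5.980338
  phi_hat_1 = [gamma(1) gamma(0) - gamma(1) gamma(2)] / det = [(1.0065)(2.6445) - (1.0065)(-0.3858)] / 5.980338 = 3.04999695 / 5.980338 = 0.51
  phi_hat_2 = [gamma(0) gamma(2) - gamma(1)^2] / det = [(2.6445)(-0.3858) - (1.0065)^2] / 5.980338 = -2.03329035 / 5.980338 = -0.34
So phi_hat = [0.5100, -0.3400].
Therefore phi_hat_2 = -0.3400.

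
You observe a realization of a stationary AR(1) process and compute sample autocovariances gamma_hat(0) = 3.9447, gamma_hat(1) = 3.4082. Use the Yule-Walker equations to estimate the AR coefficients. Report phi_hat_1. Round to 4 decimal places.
\hat\phi_{1} = 0.8640

The Yule-Walker equations for an AR(p) process read, in matrix form,
  Gamma_p phi = r_p,   with   (Gamma_p)_{ij} = gamma(|i - j|),
                       (r_p)_i = gamma(i),   i,j = 1..p.
Substitute the sample gammas (Toeplitz matrix and right-hand side of size 1):
  Gamma_p = [[3.9447]]
  r_p     = [3.4082]
With p = 1 this is the single equation gamma(0) phi_1 = gamma(1):
  phi_hat_1 = gamma(1) / gamma(0) = 3.4082 / 3.9447 = 0.8640.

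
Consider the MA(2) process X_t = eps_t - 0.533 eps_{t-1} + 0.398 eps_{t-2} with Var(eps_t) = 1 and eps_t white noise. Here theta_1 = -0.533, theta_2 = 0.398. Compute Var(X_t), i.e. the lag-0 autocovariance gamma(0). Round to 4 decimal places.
\gamma(0) = 1.4425

For an MA(q) process X_t = eps_t + sum_i theta_i eps_{t-i} with
Var(eps_t) = sigma^2, the variance is
  gamma(0) = sigma^2 * (1 + sum_i theta_i^2).
  sum_i theta_i^2 = (-0.533)^2 + (0.398)^2 = 0.284089 + 0.158404 = 0.442493.
  gamma(0) = 1 * (1 + 0.442493) = 1 * 1.442493 = 1.442493, which rounds to 1.4425.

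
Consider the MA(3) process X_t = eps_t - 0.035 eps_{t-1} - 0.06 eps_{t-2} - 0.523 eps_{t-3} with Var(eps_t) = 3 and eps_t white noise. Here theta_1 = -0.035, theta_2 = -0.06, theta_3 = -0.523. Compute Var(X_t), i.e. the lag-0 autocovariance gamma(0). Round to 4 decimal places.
\gamma(0) = 3.8351

For an MA(q) process X_t = eps_t + sum_i theta_i eps_{t-i} with
Var(eps_t) = sigma^2, the variance is
  gamma(0) = sigma^2 * (1 + sum_i theta_i^2).
  sum_i theta_i^2 = (-0.035)^2 + (-0.06)^2 + (-0.523)^2 = 0.001225 + 0.0036 + 0.273529 = 0.278354.
  gamma(0) = 3 * (1 + 0.278354) = 3 * 1.278354 = 3.835062, which rounds to 3.8351.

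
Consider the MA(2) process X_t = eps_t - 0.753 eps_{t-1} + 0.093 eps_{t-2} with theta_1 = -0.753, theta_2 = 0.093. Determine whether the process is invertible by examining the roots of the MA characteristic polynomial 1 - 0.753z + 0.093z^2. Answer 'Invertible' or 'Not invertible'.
\text{Invertible}

The MA(q) characteristic polynomial is P(z) = 1 - 0.753z + 0.093z^2.
Invertibility requires all roots to lie outside the unit circle, i.e. |z| > 1 for every root.
Set 1 + (-0.753) z + (0.093) z^2 = 0, i.e. a z^2 + b z + c = 0 with a = 0.093, b = -0.753, c = 1.
Discriminant D = b^2 - 4ac = (-0.753)^2 - 4*(0.093)*1 = 0.567009 - (0.372) = 0.195009.
D >= 0, so the roots are real: z = (-b +/- sqrt(D)) / (2a) = (0.753 +/- 0.441598) / (0.186).
  z_1 = (0.753 + 0.441598) / (0.186) = 6.4226,   |z_1| = 6.4226.
  z_2 = (0.753 - 0.441598) / (0.186) = 1.6742,   |z_2| = 1.6742.
Moduli of all roots: 6.4226, 1.6742.
All moduli strictly greater than 1? Yes.
Verdict: Invertible.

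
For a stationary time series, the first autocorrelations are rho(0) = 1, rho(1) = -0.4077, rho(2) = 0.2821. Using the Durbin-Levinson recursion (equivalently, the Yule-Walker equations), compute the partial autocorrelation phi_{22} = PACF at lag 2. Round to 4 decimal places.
\phi_{22} = 0.1390

The PACF at lag k is phi_{kk}, the last component of the solution
to the Yule-Walker system G_k phi = r_k where
  (G_k)_{ij} = rho(|i - j|), (r_k)_i = rho(i), i,j = 1..k.
Equivalently, Durbin-Levinson gives phi_{kk} iteratively:
  phi_{11} = rho(1)
  phi_{kk} = [rho(k) - sum_{j=1..k-1} phi_{k-1,j} rho(k-j)]
            / [1 - sum_{j=1..k-1} phi_{k-1,j} rho(j)],
  phi_{k,j} = phi_{k-1,j} - phi_{kk} phi_{k-1,k-j},  j = 1..k-1.
Step k = 1:
  phi_11 = rho(1) = -0.4077.
Step k = 2:
  phi_22 = [rho(2) - phi_11 rho(1)] / [1 - phi_11 rho(1)] = [0.2821 - (-0.4077)(-0.4077)] / [1 - (-0.4077)(-0.4077)]
         = 0.11588071 / 0.83378071 = 0.139.
Therefore phi_{22} = 0.1390.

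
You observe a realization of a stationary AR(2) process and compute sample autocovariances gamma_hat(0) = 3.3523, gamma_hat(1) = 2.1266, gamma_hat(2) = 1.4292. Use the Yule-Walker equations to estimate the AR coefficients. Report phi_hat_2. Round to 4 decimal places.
\hat\phi_{2} = 0.0400

The Yule-Walker equations for an AR(p) process read, in matrix form,
  Gamma_p phi = r_p,   with   (Gamma_p)_{ij} = gamma(|i - j|),
                       (r_p)_i = gamma(i),   i,j = 1..p.
Substitute the sample gammas (Toeplitz matrix and right-hand side of size 2):
  Gamma_p = [[3.3523, 2.1266], [2.1266, 3.3523]]
  r_p     = [2.1266, 1.4292]
Written out:
  3.3523 phi_1 + 2.1266 phi_2 = 2.1266
  2.1266 phi_1 + 3.3523 phi_2 = 1.4292
Solve by Cramer's rule:
  det = gamma(0)^2 - gamma(1)^2 = (3.3523)^2 - (2.1266)^2 = 11.23791529 - 4.52242756 = 6.71548773
  phi_hat_1 = [gamma(1) gamma(0) - gamma(1) gamma(2)] / det = [(2.1266)(3.3523) - (2.1266)(1.4292)] / 6.71548773 = 4.08966446 / 6.71548773 = 0.609
  phi_hat_2 = [gamma(0) gamma(2) - gamma(1)^2] / det = [(3.3523)(1.4292) - (2.1266)^2] / 6.71548773 = 0.2686796 / 6.71548773 = 0.04
So phi_hat = [0.6090, 0.0400].
Therefore phi_hat_2 = 0.0400.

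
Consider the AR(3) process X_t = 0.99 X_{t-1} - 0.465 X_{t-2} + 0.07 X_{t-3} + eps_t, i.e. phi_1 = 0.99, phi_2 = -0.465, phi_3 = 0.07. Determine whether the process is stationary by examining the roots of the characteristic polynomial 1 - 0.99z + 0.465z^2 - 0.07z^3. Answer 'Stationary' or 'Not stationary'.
\text{Stationary}

The AR(p) characteristic polynomial is P(z) = 1 - 0.99z + 0.465z^2 - 0.07z^3.
Stationarity requires all roots to lie outside the unit circle, i.e. |z| > 1 for every root.
Degree 3: look for a simple real root z0 first, then factor out (1 - z/z0) and solve the remaining quadratic.
Testing z0 = 4: P(4) = 1 + (-0.99)(4) + (0.465)(4)^2 + (-0.07)(4)^3
  = 1 + (-3.96) + (7.44) + (-4.48) = 0.  So z_0 = 4 is a root, |z_0| = 4.
Divide out the factor (1 - 0.25 z) = (1 - z/z0) (since 1/z0 = 0.25):
  P(z) = (1 - 0.25 z)(1 + (-0.74) z + (0.28) z^2)
  [check: z-coef -0.74 - (0.25) = -0.99; z^2-coef 0.28 - (0.25)(-0.74) = 0.465; z^3-coef -(0.25)(0.28) = -0.07.]
Remaining roots from the quadratic factor 1 + (-0.74) z + (0.28) z^2:
  Set 1 + (-0.74) z + (0.28) z^2 = 0, i.e. a z^2 + b z + c = 0 with a = 0.28, b = -0.74, c = 1.
  Discriminant D = b^2 - 4ac = (-0.74)^2 - 4*(0.28)*1 = 0.5476 - (1.12) = -0.5724.
  D < 0, so the roots are the complex-conjugate pair z = (-b +/- i sqrt(-D)) / (2a) = 1.3214 +/- 1.351i.
  For a conjugate pair |z|^2 = z * conj(z) = (product of roots) = c/a = 1/(0.28) = 3.571429, so |z| = sqrt(3.571429) = 1.8898 for both roots.
Moduli of all roots: 4.0000, 1.8898, 1.8898.
All moduli strictly greater than 1? Yes.
Verdict: Stationary.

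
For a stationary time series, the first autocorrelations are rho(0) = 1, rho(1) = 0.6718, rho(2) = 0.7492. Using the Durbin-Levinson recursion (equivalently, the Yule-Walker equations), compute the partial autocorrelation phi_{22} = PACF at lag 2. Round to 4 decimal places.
\phi_{22} = 0.5429

The PACF at lag k is phi_{kk}, the last component of the solution
to the Yule-Walker system G_k phi = r_k where
  (G_k)_{ij} = rho(|i - j|), (r_k)_i = rho(i), i,j = 1..k.
Equivalently, Durbin-Levinson gives phi_{kk} iteratively:
  phi_{11} = rho(1)
  phi_{kk} = [rho(k) - sum_{j=1..k-1} phi_{k-1,j} rho(k-j)]
            / [1 - sum_{j=1..k-1} phi_{k-1,j} rho(j)],
  phi_{k,j} = phi_{k-1,j} - phi_{kk} phi_{k-1,k-j},  j = 1..k-1.
Step k = 1:
  phi_11 = rho(1) = 0.6718.
Step k = 2:
  phi_22 = [rho(2) - phi_11 rho(1)] / [1 - phi_11 rho(1)] = [0.7492 - (0.6718)(0.6718)] / [1 - (0.6718)(0.6718)]
         = 0.29788476 / 0.54868476 = 0.5429.
Therefore phi_{22} = 0.5429.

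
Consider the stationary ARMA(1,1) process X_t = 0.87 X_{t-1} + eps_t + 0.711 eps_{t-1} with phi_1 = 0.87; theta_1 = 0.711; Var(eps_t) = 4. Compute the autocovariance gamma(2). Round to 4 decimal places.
\gamma(2) = 36.6317

Multiply the model equation by X_{t-k} and take expectations. With theta_0 = psi_0 = 1 and psi_j the MA(infinity) weights, this gives
  gamma(k) - sum_i phi_i gamma(k-i) = c_k,
  c_k = sigma^2 * sum_{j=k..q} theta_j psi_{j-k}   (c_k = 0 for k > q),
using gamma(-m) = gamma(m).
psi-weights needed (psi_j = theta_j + sum_i phi_i psi_{j-i}):
  psi_1 = theta_1 + phi_1 = 0.711 + (0.87) = 1.581
Right-hand sides:
  c_0 = sigma^2 (1 + theta_1 psi_1) = 4 * (1 + (0.711)(1.581)) = 4 * 2.124091 = 8.496364
  c_1 = sigma^2 theta_1 = 4 * (0.711) = 2.844
  c_2 = 0
Equations for k = 0 and k = 1 (AR order 1):
  gamma(0) = phi_1 gamma(1) + c_0
  gamma(1) = phi_1 gamma(0) + c_1
Substituting the second into the first: gamma(0) (1 - phi_1^2) = c_0 + phi_1 c_1, so
  gamma(0) = (c_0 + phi_1 c_1) / (1 - phi_1^2) = (8.496364 + (0.87)(2.844)) / (1 - (0.87)^2) = 10.970644 / 0.2431 = 45.128112.
  gamma(1) = phi_1 gamma(0) + c_1 = (0.87)(45.128112) + (2.844) = 42.105457.
For k = 2 (> q): gamma(2) = phi_1 gamma(1) = (0.87)(42.105457) = 36.631748.
Therefore gamma(2) = 36.6317 (to 4 decimal places).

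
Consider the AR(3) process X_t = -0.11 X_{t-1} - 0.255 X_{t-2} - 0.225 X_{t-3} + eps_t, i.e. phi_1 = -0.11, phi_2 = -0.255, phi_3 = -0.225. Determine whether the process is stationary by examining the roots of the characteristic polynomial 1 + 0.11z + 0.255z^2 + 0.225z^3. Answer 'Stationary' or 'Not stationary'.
\text{Stationary}

The AR(p) characteristic polynomial is P(z) = 1 + 0.11z + 0.255z^2 + 0.225z^3.
Stationarity requires all roots to lie outside the unit circle, i.e. |z| > 1 for every root.
Degree 3: look for a simple real root z0 first, then factor out (1 - z/z0) and solve the remaining quadratic.
Testing z0 = -2: P(-2) = 1 + (0.11)(-2) + (0.255)(-2)^2 + (0.225)(-2)^3
  = 1 + (-0.22) + (1.02) + (-1.8) = 0.  So z_0 = -2 is a root, |z_0| = 2.
Divide out the factor (1 + 0.5 z) = (1 - z/z0) (since 1/z0 = -0.5):
  P(z) = (1 + 0.5 z)(1 + (-0.39) z + (0.45) z^2)
  [check: z-coef -0.39 - (-0.5) = 0.11; z^2-coef 0.45 - (-0.5)(-0.39) = 0.255; z^3-coef -(-0.5)(0.45) = 0.225.]
Remaining roots from the quadratic factor 1 + (-0.39) z + (0.45) z^2:
  Set 1 + (-0.39) z + (0.45) z^2 = 0, i.e. a z^2 + b z + c = 0 with a = 0.45, b = -0.39, c = 1.
  Discriminant D = b^2 - 4ac = (-0.39)^2 - 4*(0.45)*1 = 0.1521 - (1.8) = -1.6479.
  D < 0, so the roots are the complex-conjugate pair z = (-b +/- i sqrt(-D)) / (2a) = 0.4333 +/- 1.4263i.
  For a conjugate pair |z|^2 = z * conj(z) = (product of roots) = c/a = 1/(0.45) = 2.222222, so |z| = sqrt(2.222222) = 1.4907 for both roots.
Moduli of all roots: 2.0000, 1.4907, 1.4907.
All moduli strictly greater than 1? Yes.
Verdict: Stationary.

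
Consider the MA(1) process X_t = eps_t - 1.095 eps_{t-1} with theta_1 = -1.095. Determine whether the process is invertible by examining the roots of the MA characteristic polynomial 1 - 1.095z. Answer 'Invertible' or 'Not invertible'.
\text{Not invertible}

The MA(q) characteristic polynomial is P(z) = 1 - 1.095z.
Invertibility requires all roots to lie outside the unit circle, i.e. |z| > 1 for every root.
This is linear in z: 1 + (-1.095) z = 0  =>  z = -1/(-1.095) = 0.913242,  |z| = 0.913242.
Moduli of all roots: 0.9132.
All moduli strictly greater than 1? No.
Verdict: Not invertible.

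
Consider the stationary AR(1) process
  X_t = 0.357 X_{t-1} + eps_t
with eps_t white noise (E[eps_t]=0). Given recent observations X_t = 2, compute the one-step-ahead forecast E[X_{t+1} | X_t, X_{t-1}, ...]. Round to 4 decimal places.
E[X_{t+1} \mid \mathcal F_t] = 0.7140

For an AR(p) model X_t = c + sum_i phi_i X_{t-i} + eps_t, the
one-step-ahead conditional mean is
  E[X_{t+1} | X_t, ...] = c + sum_i phi_i X_{t+1-i}.
Substitute known values:
  E[X_{t+1} | ...] = (0.357) * (2)
                   = 0.7140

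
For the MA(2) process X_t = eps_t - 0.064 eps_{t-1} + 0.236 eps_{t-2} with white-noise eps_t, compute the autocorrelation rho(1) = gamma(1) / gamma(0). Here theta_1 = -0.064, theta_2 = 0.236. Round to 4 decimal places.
\rho(1) = -0.0746

For an MA(q) process with theta_0 = 1, the autocovariance is
  gamma(k) = sigma^2 * sum_{i=0..q-k} theta_i * theta_{i+k},
and rho(k) = gamma(k) / gamma(0). Sigma^2 cancels.
  numerator   = (1)*(-0.064) + (-0.064)*(0.236) = -0.079104.
  denominator = (1)^2 + (-0.064)^2 + (0.236)^2 = 1.059792.
  rho(1) = -0.079104 / 1.059792 = -0.0746.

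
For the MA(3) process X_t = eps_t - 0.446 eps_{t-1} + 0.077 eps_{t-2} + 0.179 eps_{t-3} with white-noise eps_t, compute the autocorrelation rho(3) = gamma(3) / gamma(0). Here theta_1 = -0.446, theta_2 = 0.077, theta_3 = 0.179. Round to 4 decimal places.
\rho(3) = 0.1447

For an MA(q) process with theta_0 = 1, the autocovariance is
  gamma(k) = sigma^2 * sum_{i=0..q-k} theta_i * theta_{i+k},
and rho(k) = gamma(k) / gamma(0). Sigma^2 cancels.
  numerator   = (1)*(0.179) = 0.179.
  denominator = (1)^2 + (-0.446)^2 + (0.077)^2 + (0.179)^2 = 1.236886.
  rho(3) = 0.179 / 1.236886 = 0.1447.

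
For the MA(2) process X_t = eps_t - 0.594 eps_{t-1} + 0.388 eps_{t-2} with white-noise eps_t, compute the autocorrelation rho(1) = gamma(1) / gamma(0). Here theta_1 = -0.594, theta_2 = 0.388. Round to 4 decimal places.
\rho(1) = -0.5484

For an MA(q) process with theta_0 = 1, the autocovariance is
  gamma(k) = sigma^2 * sum_{i=0..q-k} theta_i * theta_{i+k},
and rho(k) = gamma(k) / gamma(0). Sigma^2 cancels.
  numerator   = (1)*(-0.594) + (-0.594)*(0.388) = -0.824472.
  denominator = (1)^2 + (-0.594)^2 + (0.388)^2 = 1.50338.
  rho(1) = -0.824472 / 1.50338 = -0.5484.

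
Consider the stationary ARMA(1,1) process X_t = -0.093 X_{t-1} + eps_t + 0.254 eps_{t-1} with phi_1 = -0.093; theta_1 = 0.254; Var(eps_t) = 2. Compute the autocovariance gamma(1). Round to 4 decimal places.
\gamma(1) = 0.3171

Multiply the model equation by X_{t-k} and take expectations. With theta_0 = psi_0 = 1 and psi_j the MA(infinity) weights, this gives
  gamma(k) - sum_i phi_i gamma(k-i) = c_k,
  c_k = sigma^2 * sum_{j=k..q} theta_j psi_{j-k}   (c_k = 0 for k > q),
using gamma(-m) = gamma(m).
psi-weights needed (psi_j = theta_j + sum_i phi_i psi_{j-i}):
  psi_1 = theta_1 + phi_1 = 0.254 + (-0.093) = 0.161
Right-hand sides:
  c_0 = sigma^2 (1 + theta_1 psi_1) = 2 * (1 + (0.254)(0.161)) = 2 * 1.040894 = 2.081788
  c_1 = sigma^2 theta_1 = 2 * (0.254) = 0.508
  c_2 = 0
Equations for k = 0 and k = 1 (AR order 1):
  gamma(0) = phi_1 gamma(1) + c_0
  gamma(1) = phi_1 gamma(0) + c_1
Substituting the second into the first: gamma(0) (1 - phi_1^2) = c_0 + phi_1 c_1, so
  gamma(0) = (c_0 + phi_1 c_1) / (1 - phi_1^2) = (2.081788 + (-0.093)(0.508)) / (1 - (-0.093)^2) = 2.034544 / 0.991351 = 2.052294.
  gamma(1) = phi_1 gamma(0) + c_1 = (-0.093)(2.052294) + (0.508) = 0.317137.
Therefore gamma(1) = 0.3171 (to 4 decimal places).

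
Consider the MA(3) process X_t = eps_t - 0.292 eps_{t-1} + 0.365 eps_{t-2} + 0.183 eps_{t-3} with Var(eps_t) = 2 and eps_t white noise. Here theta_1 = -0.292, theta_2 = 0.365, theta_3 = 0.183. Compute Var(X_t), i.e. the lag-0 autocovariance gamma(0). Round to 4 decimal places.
\gamma(0) = 2.5040

For an MA(q) process X_t = eps_t + sum_i theta_i eps_{t-i} with
Var(eps_t) = sigma^2, the variance is
  gamma(0) = sigma^2 * (1 + sum_i theta_i^2).
  sum_i theta_i^2 = (-0.292)^2 + (0.365)^2 + (0.183)^2 = 0.085264 + 0.133225 + 0.033489 = 0.251978.
  gamma(0) = 2 * (1 + 0.251978) = 2 * 1.251978 = 2.503956, which rounds to 2.5040.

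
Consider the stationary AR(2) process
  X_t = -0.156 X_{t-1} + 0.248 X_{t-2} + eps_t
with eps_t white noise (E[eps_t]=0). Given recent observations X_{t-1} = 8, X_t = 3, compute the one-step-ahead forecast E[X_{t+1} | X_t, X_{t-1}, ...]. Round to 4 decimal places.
E[X_{t+1} \mid \mathcal F_t] = 1.5160

For an AR(p) model X_t = c + sum_i phi_i X_{t-i} + eps_t, the
one-step-ahead conditional mean is
  E[X_{t+1} | X_t, ...] = c + sum_i phi_i X_{t+1-i}.
Substitute known values:
  E[X_{t+1} | ...] = (-0.156) * (3) + (0.248) * (8)
                   = 1.5160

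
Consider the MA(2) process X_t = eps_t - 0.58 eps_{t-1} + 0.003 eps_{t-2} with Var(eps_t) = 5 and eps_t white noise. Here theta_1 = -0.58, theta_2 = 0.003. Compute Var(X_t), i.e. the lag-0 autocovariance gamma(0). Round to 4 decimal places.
\gamma(0) = 6.6820

For an MA(q) process X_t = eps_t + sum_i theta_i eps_{t-i} with
Var(eps_t) = sigma^2, the variance is
  gamma(0) = sigma^2 * (1 + sum_i theta_i^2).
  sum_i theta_i^2 = (-0.58)^2 + (0.003)^2 = 0.3364 + 0.000009 = 0.336409.
  gamma(0) = 5 * (1 + 0.336409) = 5 * 1.336409 = 6.682045, which rounds to 6.6820.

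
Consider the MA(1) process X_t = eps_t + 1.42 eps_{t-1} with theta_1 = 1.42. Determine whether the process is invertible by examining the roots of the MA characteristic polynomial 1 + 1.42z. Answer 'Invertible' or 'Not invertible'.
\text{Not invertible}

The MA(q) characteristic polynomial is P(z) = 1 + 1.42z.
Invertibility requires all roots to lie outside the unit circle, i.e. |z| > 1 for every root.
This is linear in z: 1 + (1.42) z = 0  =>  z = -1/(1.42) = -0.704225,  |z| = 0.704225.
Moduli of all roots: 0.7042.
All moduli strictly greater than 1? No.
Verdict: Not invertible.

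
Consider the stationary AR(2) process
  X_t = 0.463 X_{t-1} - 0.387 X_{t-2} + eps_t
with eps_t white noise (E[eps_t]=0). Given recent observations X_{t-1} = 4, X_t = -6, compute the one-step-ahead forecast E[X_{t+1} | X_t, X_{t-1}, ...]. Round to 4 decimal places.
E[X_{t+1} \mid \mathcal F_t] = -4.3260

For an AR(p) model X_t = c + sum_i phi_i X_{t-i} + eps_t, the
one-step-ahead conditional mean is
  E[X_{t+1} | X_t, ...] = c + sum_i phi_i X_{t+1-i}.
Substitute known values:
  E[X_{t+1} | ...] = (0.463) * (-6) + (-0.387) * (4)
                   = -4.3260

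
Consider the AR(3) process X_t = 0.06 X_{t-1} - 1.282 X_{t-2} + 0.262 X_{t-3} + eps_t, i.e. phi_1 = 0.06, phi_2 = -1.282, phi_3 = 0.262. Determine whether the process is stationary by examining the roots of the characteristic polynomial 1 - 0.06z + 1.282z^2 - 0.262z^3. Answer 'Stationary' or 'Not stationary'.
\text{Not stationary}

The AR(p) characteristic polynomial is P(z) = 1 - 0.06z + 1.282z^2 - 0.262z^3.
Stationarity requires all roots to lie outside the unit circle, i.e. |z| > 1 for every root.
Degree 3: look for a simple real root z0 first, then factor out (1 - z/z0) and solve the remaining quadratic.
Testing z0 = 5: P(5) = 1 + (-0.06)(5) + (1.282)(5)^2 + (-0.262)(5)^3
  = 1 + (-0.3) + (32.05) + (-32.75) = 0.  So z_0 = 5 is a root, |z_0| = 5.
Divide out the factor (1 - 0.2 z) = (1 - z/z0) (since 1/z0 = 0.2):
  P(z) = (1 - 0.2 z)(1 + (0.14) z + (1.31) z^2)
  [check: z-coef 0.14 - (0.2) = -0.06; z^2-coef 1.31 - (0.2)(0.14) = 1.282; z^3-coef -(0.2)(1.31) = -0.262.]
Remaining roots from the quadratic factor 1 + (0.14) z + (1.31) z^2:
  Set 1 + (0.14) z + (1.31) z^2 = 0, i.e. a z^2 + b z + c = 0 with a = 1.31, b = 0.14, c = 1.
  Discriminant D = b^2 - 4ac = (0.14)^2 - 4*(1.31)*1 = 0.0196 - (5.24) = -5.2204.
  D < 0, so the roots are the complex-conjugate pair z = (-b +/- i sqrt(-D)) / (2a) = -0.0534 +/- 0.8721i.
  For a conjugate pair |z|^2 = z * conj(z) = (product of roots) = c/a = 1/(1.31) = 0.763359, so |z| = sqrt(0.763359) = 0.8737 for both roots.
Moduli of all roots: 5.0000, 0.8737, 0.8737.
All moduli strictly greater than 1? No.
Verdict: Not stationary.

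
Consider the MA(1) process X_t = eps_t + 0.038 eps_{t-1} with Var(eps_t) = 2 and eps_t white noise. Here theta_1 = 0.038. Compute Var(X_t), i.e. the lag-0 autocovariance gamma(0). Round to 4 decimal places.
\gamma(0) = 2.0029

For an MA(q) process X_t = eps_t + sum_i theta_i eps_{t-i} with
Var(eps_t) = sigma^2, the variance is
  gamma(0) = sigma^2 * (1 + sum_i theta_i^2).
  sum_i theta_i^2 = (0.038)^2 = 0.001444.
  gamma(0) = 2 * (1 + 0.001444) = 2 * 1.001444 = 2.002888, which rounds to 2.0029.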